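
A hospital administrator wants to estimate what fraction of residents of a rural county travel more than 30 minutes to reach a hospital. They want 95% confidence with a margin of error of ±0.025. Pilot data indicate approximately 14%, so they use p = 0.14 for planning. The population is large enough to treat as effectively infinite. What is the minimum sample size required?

741

For 95% confidence, z = 1.960.
With p = 0.14, p(1−p) = 0.1204.
n = z²·p(1−p)/E² = 1.960² × 0.1204 / 0.025² = 3.8416 × 0.1204 / 0.000625 ≈ 740.05.
Rounding up gives n = 741.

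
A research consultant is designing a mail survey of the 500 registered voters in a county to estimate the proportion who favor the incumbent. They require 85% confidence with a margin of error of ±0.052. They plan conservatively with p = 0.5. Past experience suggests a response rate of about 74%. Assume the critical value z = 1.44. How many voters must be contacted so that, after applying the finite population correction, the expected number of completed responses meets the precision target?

Completed interviews needed (unadjusted): n₀ = 1.44² × 0.2500 / 0.052² ≈ 191.72 → 192.
FPC for N = 500: n = 192 / (1 + 191/500) = 192 / 1.3820 ≈ 138.93 → 139.
At a 74% response rate, contacts needed = 139 / 0.74 ≈ 187.84 → 188.

188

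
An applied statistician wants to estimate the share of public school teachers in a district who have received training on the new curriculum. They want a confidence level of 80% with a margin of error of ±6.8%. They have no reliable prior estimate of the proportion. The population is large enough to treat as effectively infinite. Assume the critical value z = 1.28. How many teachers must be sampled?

With no prior estimate, use p = 0.5, giving p(1−p) = 0.25.
n = z²·p(1−p)/E² = 1.28² × 0.2500 / 0.068² = 1.6384 × 0.2500 / 0.004624 ≈ 88.58.
Rounding up gives n = 89.

89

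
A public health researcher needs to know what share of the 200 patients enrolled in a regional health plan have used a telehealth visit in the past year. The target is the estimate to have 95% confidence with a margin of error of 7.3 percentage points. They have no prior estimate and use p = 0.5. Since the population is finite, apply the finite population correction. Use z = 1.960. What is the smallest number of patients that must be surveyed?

96

Unadjusted: n₀ = 1.960² × 0.50 × 0.50 / 0.073² ≈ 180.22, so n₀ = 181.
Finite population correction with N = 200: n = n₀ / (1 + (n₀−1)/N) = 181 / (1 + 180/200) = 181 / 1.9000 ≈ 95.26.
Rounding up, n = 96.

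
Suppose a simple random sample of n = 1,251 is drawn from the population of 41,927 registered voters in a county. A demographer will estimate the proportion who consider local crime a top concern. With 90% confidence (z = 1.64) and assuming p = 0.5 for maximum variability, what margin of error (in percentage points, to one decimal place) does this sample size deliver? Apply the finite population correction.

Finite-population factor: (N−n)/(N−1) = (41927−1251)/(41927−1) = 0.9702.
SE(p̂) = √[p(1−p)/n · (N−n)/(N−1)] = √[0.2500/1251 × 0.9702] = 0.01392.
E = z × SE = 1.64 × 0.01392 = 0.02284 ≈ 2.3 percentage points.

2.3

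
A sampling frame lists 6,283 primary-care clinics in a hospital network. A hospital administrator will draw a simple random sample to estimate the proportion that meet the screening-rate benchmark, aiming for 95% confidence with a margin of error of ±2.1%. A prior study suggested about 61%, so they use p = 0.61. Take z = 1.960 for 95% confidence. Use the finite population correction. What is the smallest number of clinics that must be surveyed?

1559

Unadjusted: n₀ = 1.960² × 0.61 × 0.39 / 0.021² ≈ 2072.37, so n₀ = 2073.
Finite population correction with N = 6,283: n = n₀ / (1 + (n₀−1)/N) = 2073 / (1 + 2072/6283) = 2073 / 1.3298 ≈ 1558.91.
Rounding up, n = 1559.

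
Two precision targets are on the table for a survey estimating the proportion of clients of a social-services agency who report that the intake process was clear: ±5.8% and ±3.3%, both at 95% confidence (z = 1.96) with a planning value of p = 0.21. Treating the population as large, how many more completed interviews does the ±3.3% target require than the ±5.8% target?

At ±5.8%: n = 1.96² × 0.1659 / 0.058² ≈ 189.45 → 190.
At ±3.3%: n = 1.96² × 0.1659 / 0.033² ≈ 585.24 → 586.
Additional respondents: 586 − 190 = 396.

396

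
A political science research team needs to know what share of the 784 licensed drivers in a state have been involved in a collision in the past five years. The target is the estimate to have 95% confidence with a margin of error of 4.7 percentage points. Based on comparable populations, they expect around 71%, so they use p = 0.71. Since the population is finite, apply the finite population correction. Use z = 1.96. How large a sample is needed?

Unadjusted: n₀ = 1.96² × 0.71 × 0.29 / 0.047² ≈ 358.07, so n₀ = 359.
Finite population correction with N = 784: n = n₀ / (1 + (n₀−1)/N) = 359 / (1 + 358/784) = 359 / 1.4566 ≈ 246.46.
Rounding up, n = 247.

247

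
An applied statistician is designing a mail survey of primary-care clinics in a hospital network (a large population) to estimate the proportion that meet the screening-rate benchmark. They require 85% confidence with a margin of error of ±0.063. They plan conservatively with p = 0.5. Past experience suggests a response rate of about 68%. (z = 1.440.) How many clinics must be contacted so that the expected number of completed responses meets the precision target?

193

Completed interviews needed: n₀ = 1.440² × 0.2500 / 0.063² ≈ 130.61 → 131.
At a 68% response rate, contacts needed = 131 / 0.68 ≈ 192.65 → 193.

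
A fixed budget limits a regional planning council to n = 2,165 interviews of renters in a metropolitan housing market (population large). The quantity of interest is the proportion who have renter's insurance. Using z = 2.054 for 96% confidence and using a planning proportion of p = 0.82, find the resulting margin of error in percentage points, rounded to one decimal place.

1.7

SE(p̂) = √[p(1−p)/n] = √[0.1476/2165] = 0.00826.
E = z × SE = 2.054 × 0.00826 = 0.01696, or 1.7 percentage points.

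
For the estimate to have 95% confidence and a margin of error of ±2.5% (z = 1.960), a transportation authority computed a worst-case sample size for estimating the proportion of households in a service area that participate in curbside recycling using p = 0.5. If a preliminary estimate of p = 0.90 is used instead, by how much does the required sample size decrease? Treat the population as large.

983

Conservative (p = 0.5): n = 1.960² × 0.25 / 0.025² ≈ 1536.64 → 1537.
Using p = 0.90: p(1−p) = 0.0900, so n = 1.960² × 0.0900 / 0.025² ≈ 553.19 → 554.
Reduction: 1537 − 554 = 983.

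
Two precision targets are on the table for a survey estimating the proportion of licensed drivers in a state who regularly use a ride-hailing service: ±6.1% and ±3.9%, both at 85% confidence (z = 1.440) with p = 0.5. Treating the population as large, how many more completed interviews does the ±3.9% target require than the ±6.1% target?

201

At ±6.1%: n = 1.440² × 0.2500 / 0.061² ≈ 139.32 → 140.
At ±3.9%: n = 1.440² × 0.2500 / 0.039² ≈ 340.83 → 341.
Additional respondents: 341 − 140 = 201.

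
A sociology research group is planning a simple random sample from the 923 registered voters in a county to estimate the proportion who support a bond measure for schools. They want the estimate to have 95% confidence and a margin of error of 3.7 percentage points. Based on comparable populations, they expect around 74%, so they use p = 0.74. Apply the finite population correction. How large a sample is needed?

341

For 95% confidence, z = 1.960.
Unadjusted: n₀ = 1.960² × 0.74 × 0.26 / 0.037² ≈ 539.90, so n₀ = 540.
Finite population correction with N = 923: n = n₀ / (1 + (n₀−1)/N) = 540 / (1 + 539/923) = 540 / 1.5840 ≈ 340.92.
Rounding up, n = 341.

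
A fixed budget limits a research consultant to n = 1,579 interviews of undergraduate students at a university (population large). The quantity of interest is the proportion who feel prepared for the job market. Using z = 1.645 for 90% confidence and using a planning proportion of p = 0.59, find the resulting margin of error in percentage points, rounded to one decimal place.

SE(p̂) = √[p(1−p)/n] = √[0.2419/1579] = 0.01238.
E = z × SE = 1.645 × 0.01238 = 0.02036, or 2.0 percentage points.

2.0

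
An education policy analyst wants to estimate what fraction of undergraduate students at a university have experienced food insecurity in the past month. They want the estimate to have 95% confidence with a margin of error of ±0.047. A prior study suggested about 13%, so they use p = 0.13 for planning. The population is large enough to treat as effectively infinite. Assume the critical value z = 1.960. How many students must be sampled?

197

With p = 0.13, p(1−p) = 0.1131.
n = z²·p(1−p)/E² = 1.960² × 0.1131 / 0.047² = 3.8416 × 0.1131 / 0.002209 ≈ 196.69.
Rounding up gives n = 197.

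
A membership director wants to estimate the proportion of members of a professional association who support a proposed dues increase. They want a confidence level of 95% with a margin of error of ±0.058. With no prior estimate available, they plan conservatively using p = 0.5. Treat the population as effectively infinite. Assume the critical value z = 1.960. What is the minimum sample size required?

With p = 0.5, p(1−p) = 0.25.
n = z²·p(1−p)/E² = 1.960² × 0.2500 / 0.058² = 3.8416 × 0.2500 / 0.003364 ≈ 285.49.
Rounding up gives n = 286.

286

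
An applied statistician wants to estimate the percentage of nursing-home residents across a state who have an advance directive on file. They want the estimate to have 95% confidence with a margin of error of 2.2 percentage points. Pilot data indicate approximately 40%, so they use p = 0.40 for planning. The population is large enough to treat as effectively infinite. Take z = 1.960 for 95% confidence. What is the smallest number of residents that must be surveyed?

With p = 0.40, p(1−p) = 0.2400.
n = z²·p(1−p)/E² = 1.960² × 0.2400 / 0.022² = 3.8416 × 0.2400 / 0.000484 ≈ 1904.93.
Rounding up gives n = 1905.

1905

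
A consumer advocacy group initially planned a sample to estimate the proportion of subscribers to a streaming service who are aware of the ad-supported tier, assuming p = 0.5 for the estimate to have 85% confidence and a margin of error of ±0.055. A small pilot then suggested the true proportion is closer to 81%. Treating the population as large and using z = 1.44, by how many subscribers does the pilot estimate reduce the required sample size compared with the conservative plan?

Conservative (p = 0.5): n = 1.44² × 0.25 / 0.055² ≈ 171.37 → 172.
Using p = 0.81: p(1−p) = 0.1539, so n = 1.44² × 0.1539 / 0.055² ≈ 105.50 → 106.
Reduction: 172 − 106 = 66.

66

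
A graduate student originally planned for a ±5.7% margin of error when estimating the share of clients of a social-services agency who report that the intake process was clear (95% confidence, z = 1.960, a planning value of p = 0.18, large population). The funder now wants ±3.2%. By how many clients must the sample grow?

379

At ±5.7%: n = 1.960² × 0.1476 / 0.057² ≈ 174.52 → 175.
At ±3.2%: n = 1.960² × 0.1476 / 0.032² ≈ 553.73 → 554.
Additional respondents: 554 − 175 = 379.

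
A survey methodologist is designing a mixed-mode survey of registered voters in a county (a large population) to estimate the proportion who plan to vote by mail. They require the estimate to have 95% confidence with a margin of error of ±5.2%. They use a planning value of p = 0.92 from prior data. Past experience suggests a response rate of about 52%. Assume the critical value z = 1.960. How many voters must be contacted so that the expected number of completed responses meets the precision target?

Completed interviews needed: n₀ = 1.960² × 0.0736 / 0.052² ≈ 104.56 → 105.
At a 52% response rate, contacts needed = 105 / 0.52 ≈ 201.92 → 202.

202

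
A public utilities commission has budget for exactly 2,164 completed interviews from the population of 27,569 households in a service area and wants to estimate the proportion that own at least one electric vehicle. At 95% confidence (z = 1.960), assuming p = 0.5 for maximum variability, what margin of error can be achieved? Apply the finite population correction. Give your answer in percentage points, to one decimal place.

2.0

Finite-population factor: (N−n)/(N−1) = (27569−2164)/(27569−1) = 0.9215.
SE(p̂) = √[p(1−p)/n · (N−n)/(N−1)] = √[0.2500/2164 × 0.9215] = 0.01032.
E = z × SE = 1.960 × 0.01032 = 0.02022 ≈ 2.0 percentage points.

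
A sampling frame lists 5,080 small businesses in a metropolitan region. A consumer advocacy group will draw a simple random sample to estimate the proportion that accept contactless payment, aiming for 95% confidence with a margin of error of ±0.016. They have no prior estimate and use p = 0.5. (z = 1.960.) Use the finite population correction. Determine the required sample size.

Unadjusted: n₀ = 1.960² × 0.50 × 0.50 / 0.016² ≈ 3751.56, so n₀ = 3752.
Finite population correction with N = 5,080: n = n₀ / (1 + (n₀−1)/N) = 3752 / (1 + 3751/5080) = 3752 / 1.7384 ≈ 2158.32.
Rounding up, n = 2159.

2159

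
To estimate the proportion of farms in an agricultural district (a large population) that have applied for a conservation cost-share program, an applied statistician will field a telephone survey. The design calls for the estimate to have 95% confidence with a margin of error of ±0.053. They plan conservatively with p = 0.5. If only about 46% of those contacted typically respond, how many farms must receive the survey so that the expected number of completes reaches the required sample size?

For 95% confidence, z = 1.960.
Completed interviews needed: n₀ = 1.960² × 0.2500 / 0.053² ≈ 341.90 → 342.
At a 46% response rate, contacts needed = 342 / 0.46 ≈ 743.48 → 744.

744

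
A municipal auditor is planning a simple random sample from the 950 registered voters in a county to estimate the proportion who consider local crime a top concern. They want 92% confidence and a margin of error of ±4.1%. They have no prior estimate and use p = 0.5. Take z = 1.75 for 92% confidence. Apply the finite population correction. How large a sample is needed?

309

Unadjusted: n₀ = 1.75² × 0.50 × 0.50 / 0.041² ≈ 455.46, so n₀ = 456.
Finite population correction with N = 950: n = n₀ / (1 + (n₀−1)/N) = 456 / (1 + 455/950) = 456 / 1.4789 ≈ 308.33.
Rounding up, n = 309.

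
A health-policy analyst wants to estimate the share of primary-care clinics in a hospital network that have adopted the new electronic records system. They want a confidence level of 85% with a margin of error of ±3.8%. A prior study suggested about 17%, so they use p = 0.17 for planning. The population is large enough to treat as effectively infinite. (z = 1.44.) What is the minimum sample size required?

With p = 0.17, p(1−p) = 0.1411.
n = z²·p(1−p)/E² = 1.44² × 0.1411 / 0.038² = 2.0736 × 0.1411 / 0.001444 ≈ 202.62.
Rounding up gives n = 203.

203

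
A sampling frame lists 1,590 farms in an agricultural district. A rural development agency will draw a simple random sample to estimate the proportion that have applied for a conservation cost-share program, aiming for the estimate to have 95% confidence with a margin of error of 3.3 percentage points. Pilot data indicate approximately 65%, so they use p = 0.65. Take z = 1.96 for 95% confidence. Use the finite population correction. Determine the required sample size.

534

Unadjusted: n₀ = 1.96² × 0.65 × 0.35 / 0.033² ≈ 802.54, so n₀ = 803.
Finite population correction with N = 1,590: n = n₀ / (1 + (n₀−1)/N) = 803 / (1 + 802/1590) = 803 / 1.5044 ≈ 533.77.
Rounding up, n = 534.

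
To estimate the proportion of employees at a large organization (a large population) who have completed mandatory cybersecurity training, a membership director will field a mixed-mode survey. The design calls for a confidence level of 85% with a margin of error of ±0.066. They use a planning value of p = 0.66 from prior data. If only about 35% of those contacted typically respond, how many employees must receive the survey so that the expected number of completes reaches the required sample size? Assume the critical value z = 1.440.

Completed interviews needed: n₀ = 1.440² × 0.2244 / 0.066² ≈ 106.82 → 107.
At a 35% response rate, contacts needed = 107 / 0.35 ≈ 305.71 → 306.

306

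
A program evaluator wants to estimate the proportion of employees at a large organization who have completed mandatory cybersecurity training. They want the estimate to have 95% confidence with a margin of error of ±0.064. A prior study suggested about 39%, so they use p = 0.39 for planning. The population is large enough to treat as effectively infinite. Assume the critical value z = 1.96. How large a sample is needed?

224

With p = 0.39, p(1−p) = 0.2379.
n = z²·p(1−p)/E² = 1.96² × 0.2379 / 0.064² = 3.8416 × 0.2379 / 0.004096 ≈ 223.12.
Rounding up gives n = 224.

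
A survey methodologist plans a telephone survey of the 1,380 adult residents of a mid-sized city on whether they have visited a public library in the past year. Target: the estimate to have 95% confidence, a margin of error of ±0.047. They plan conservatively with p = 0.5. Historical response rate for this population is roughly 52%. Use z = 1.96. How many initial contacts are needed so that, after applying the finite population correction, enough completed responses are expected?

637

Completed interviews needed (unadjusted): n₀ = 1.96² × 0.2500 / 0.047² ≈ 434.77 → 435.
FPC for N = 1,380: n = 435 / (1 + 434/1380) = 435 / 1.3145 ≈ 330.93 → 331.
At a 52% response rate, contacts needed = 331 / 0.52 ≈ 636.54 → 637.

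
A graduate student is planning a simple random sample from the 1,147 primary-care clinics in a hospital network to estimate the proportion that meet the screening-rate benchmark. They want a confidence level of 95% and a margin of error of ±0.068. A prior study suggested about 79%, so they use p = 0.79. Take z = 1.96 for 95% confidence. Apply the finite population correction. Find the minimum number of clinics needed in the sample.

Unadjusted: n₀ = 1.96² × 0.79 × 0.21 / 0.068² ≈ 137.83, so n₀ = 138.
Finite population correction with N = 1,147: n = n₀ / (1 + (n₀−1)/N) = 138 / (1 + 137/1147) = 138 / 1.1194 ≈ 123.28.
Rounding up, n = 124.

124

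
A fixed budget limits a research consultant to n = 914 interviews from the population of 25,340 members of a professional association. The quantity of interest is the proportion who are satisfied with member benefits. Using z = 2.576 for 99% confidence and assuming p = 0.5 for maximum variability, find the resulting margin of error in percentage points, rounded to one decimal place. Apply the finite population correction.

Finite-population factor: (N−n)/(N−1) = (25340−914)/(25340−1) = 0.9640.
SE(p̂) = √[p(1−p)/n · (N−n)/(N−1)] = √[0.2500/914 × 0.9640] = 0.01624.
E = z × SE = 2.576 × 0.01624 = 0.04183 ≈ 4.2 percentage points.

4.2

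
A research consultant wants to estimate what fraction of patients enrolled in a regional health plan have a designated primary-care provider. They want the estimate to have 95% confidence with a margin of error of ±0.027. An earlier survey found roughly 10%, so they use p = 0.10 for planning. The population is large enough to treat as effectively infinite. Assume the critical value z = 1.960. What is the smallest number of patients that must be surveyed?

475

With p = 0.10, p(1−p) = 0.0900.
n = z²·p(1−p)/E² = 1.960² × 0.0900 / 0.027² = 3.8416 × 0.0900 / 0.000729 ≈ 474.27.
Rounding up gives n = 475.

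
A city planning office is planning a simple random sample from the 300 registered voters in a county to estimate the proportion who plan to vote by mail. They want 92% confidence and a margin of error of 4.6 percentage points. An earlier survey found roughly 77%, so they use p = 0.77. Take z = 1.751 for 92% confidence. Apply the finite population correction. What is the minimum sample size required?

Unadjusted: n₀ = 1.751² × 0.77 × 0.23 / 0.046² ≈ 256.61, so n₀ = 257.
Finite population correction with N = 300: n = n₀ / (1 + (n₀−1)/N) = 257 / (1 + 256/300) = 257 / 1.8533 ≈ 138.67.
Rounding up, n = 139.

139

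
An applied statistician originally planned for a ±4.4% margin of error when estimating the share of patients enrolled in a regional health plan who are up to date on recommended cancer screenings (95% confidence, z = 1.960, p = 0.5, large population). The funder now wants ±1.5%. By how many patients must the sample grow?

At ±4.4%: n = 1.960² × 0.2500 / 0.044² ≈ 496.07 → 497.
At ±1.5%: n = 1.960² × 0.2500 / 0.015² ≈ 4268.44 → 4269.
Additional respondents: 4269 − 497 = 3772.

3772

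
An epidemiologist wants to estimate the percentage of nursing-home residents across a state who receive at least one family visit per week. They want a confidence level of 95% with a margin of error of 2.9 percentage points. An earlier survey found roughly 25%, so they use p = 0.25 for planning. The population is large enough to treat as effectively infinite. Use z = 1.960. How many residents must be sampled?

857

With p = 0.25, p(1−p) = 0.1875.
n = z²·p(1−p)/E² = 1.960² × 0.1875 / 0.029² = 3.8416 × 0.1875 / 0.000841 ≈ 856.48.
Rounding up gives n = 857.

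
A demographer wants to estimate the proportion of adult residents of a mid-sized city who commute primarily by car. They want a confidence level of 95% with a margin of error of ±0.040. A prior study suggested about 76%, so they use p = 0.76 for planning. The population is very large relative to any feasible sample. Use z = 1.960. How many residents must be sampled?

With p = 0.76, p(1−p) = 0.1824.
n = z²·p(1−p)/E² = 1.960² × 0.1824 / 0.040² = 3.8416 × 0.1824 / 0.001600 ≈ 437.94.
Rounding up gives n = 438.

438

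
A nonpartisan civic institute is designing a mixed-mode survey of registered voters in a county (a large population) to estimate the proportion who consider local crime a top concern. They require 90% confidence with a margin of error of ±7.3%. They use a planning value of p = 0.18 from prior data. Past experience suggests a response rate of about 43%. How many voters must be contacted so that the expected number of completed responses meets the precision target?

For 90% confidence, z = 1.645.
Completed interviews needed: n₀ = 1.645² × 0.1476 / 0.073² ≈ 74.95 → 75.
At a 43% response rate, contacts needed = 75 / 0.43 ≈ 174.42 → 175.

175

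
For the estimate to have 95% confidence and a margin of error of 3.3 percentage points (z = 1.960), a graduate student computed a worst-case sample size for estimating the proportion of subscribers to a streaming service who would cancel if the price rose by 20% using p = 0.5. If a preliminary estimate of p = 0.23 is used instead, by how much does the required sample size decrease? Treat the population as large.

257

Conservative (p = 0.5): n = 1.960² × 0.25 / 0.033² ≈ 881.91 → 882.
Using p = 0.23: p(1−p) = 0.1771, so n = 1.960² × 0.1771 / 0.033² ≈ 624.75 → 625.
Reduction: 882 − 625 = 257.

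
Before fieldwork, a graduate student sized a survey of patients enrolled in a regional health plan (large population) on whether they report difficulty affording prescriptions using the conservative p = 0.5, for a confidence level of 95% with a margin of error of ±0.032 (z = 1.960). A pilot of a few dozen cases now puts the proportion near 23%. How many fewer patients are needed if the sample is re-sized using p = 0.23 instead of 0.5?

273

Conservative (p = 0.5): n = 1.960² × 0.25 / 0.032² ≈ 937.89 → 938.
Using p = 0.23: p(1−p) = 0.1771, so n = 1.960² × 0.1771 / 0.032² ≈ 664.40 → 665.
Reduction: 938 − 665 = 273.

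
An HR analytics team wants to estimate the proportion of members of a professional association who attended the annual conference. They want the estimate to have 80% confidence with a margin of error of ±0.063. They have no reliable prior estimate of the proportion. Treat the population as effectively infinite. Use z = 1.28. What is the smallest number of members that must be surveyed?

With no prior estimate, use p = 0.5, giving p(1−p) = 0.25.
n = z²·p(1−p)/E² = 1.28² × 0.2500 / 0.063² = 1.6384 × 0.2500 / 0.003969 ≈ 103.20.
Rounding up gives n = 104.

104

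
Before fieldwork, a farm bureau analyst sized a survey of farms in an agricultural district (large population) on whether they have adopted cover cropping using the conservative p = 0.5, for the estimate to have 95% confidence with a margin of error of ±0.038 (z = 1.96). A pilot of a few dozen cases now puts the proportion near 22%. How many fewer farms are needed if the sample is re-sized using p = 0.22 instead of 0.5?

209

Conservative (p = 0.5): n = 1.96² × 0.25 / 0.038² ≈ 665.10 → 666.
Using p = 0.22: p(1−p) = 0.1716, so n = 1.96² × 0.1716 / 0.038² ≈ 456.52 → 457.
Reduction: 666 − 457 = 209.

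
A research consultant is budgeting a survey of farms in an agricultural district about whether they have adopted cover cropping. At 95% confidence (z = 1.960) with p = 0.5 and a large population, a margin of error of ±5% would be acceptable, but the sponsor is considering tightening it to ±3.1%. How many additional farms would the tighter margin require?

At ±5%: n = 1.960² × 0.2500 / 0.050² ≈ 384.16 → 385.
At ±3.1%: n = 1.960² × 0.2500 / 0.031² ≈ 999.38 → 1000.
Additional respondents: 1000 − 385 = 615.

615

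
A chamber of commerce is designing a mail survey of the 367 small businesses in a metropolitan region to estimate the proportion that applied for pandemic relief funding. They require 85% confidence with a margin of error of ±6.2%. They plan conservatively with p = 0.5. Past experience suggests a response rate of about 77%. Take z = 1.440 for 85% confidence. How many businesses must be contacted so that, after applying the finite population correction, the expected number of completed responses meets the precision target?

129

Completed interviews needed (unadjusted): n₀ = 1.440² × 0.2500 / 0.062² ≈ 134.86 → 135.
FPC for N = 367: n = 135 / (1 + 134/367) = 135 / 1.3651 ≈ 98.89 → 99.
At a 77% response rate, contacts needed = 99 / 0.77 ≈ 128.57 → 129.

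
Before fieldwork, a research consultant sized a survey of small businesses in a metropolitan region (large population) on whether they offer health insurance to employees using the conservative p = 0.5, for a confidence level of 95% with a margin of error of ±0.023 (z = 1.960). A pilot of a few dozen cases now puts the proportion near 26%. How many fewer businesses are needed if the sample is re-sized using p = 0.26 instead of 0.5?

Conservative (p = 0.5): n = 1.960² × 0.25 / 0.023² ≈ 1815.50 → 1816.
Using p = 0.26: p(1−p) = 0.1924, so n = 1.960² × 0.1924 / 0.023² ≈ 1397.21 → 1398.
Reduction: 1816 − 1398 = 418.

418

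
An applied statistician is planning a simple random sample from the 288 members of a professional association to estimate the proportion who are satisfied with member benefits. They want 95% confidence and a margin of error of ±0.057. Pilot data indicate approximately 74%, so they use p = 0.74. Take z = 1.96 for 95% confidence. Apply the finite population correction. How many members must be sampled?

Unadjusted: n₀ = 1.96² × 0.74 × 0.26 / 0.057² ≈ 227.49, so n₀ = 228.
Finite population correction with N = 288: n = n₀ / (1 + (n₀−1)/N) = 228 / (1 + 227/288) = 228 / 1.7882 ≈ 127.50.
Rounding up, n = 128.

128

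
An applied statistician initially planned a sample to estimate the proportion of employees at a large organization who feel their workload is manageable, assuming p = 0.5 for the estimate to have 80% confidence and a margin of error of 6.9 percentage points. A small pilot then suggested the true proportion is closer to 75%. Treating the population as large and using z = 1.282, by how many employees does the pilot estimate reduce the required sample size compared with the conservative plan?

22

Conservative (p = 0.5): n = 1.282² × 0.25 / 0.069² ≈ 86.30 → 87.
Using p = 0.75: p(1−p) = 0.1875, so n = 1.282² × 0.1875 / 0.069² ≈ 64.73 → 65.
Reduction: 87 − 65 = 22.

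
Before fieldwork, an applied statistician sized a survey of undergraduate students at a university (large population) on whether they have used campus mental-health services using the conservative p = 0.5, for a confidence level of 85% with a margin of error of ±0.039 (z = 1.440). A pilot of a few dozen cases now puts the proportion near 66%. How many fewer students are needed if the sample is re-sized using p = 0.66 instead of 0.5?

Conservative (p = 0.5): n = 1.440² × 0.25 / 0.039² ≈ 340.83 → 341.
Using p = 0.66: p(1−p) = 0.2244, so n = 1.440² × 0.2244 / 0.039² ≈ 305.93 → 306.
Reduction: 341 − 306 = 35.

35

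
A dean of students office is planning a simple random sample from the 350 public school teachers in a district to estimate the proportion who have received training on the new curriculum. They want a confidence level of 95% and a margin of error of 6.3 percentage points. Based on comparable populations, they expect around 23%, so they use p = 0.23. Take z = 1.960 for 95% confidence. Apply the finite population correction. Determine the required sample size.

116

Unadjusted: n₀ = 1.960² × 0.23 × 0.77 / 0.063² ≈ 171.42, so n₀ = 172.
Finite population correction with N = 350: n = n₀ / (1 + (n₀−1)/N) = 172 / (1 + 171/350) = 172 / 1.4886 ≈ 115.55.
Rounding up, n = 116.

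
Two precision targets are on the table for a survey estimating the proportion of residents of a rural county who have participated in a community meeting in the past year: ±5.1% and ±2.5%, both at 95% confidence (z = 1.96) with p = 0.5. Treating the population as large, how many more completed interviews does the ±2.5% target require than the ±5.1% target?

At ±5.1%: n = 1.96² × 0.2500 / 0.051² ≈ 369.24 → 370.
At ±2.5%: n = 1.96² × 0.2500 / 0.025² ≈ 1536.64 → 1537.
Additional respondents: 1537 − 370 = 1167.

1167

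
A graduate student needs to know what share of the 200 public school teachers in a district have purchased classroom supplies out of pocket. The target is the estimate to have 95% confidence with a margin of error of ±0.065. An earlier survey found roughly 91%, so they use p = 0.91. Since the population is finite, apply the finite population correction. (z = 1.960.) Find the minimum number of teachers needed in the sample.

Unadjusted: n₀ = 1.960² × 0.91 × 0.09 / 0.065² ≈ 74.47, so n₀ = 75.
Finite population correction with N = 200: n = n₀ / (1 + (n₀−1)/N) = 75 / (1 + 74/200) = 75 / 1.3700 ≈ 54.74.
Rounding up, n = 55.

55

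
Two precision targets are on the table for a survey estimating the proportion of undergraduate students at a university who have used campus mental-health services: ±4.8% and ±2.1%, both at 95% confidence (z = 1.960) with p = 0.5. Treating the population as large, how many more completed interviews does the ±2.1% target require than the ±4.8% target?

At ±4.8%: n = 1.960² × 0.2500 / 0.048² ≈ 416.84 → 417.
At ±2.1%: n = 1.960² × 0.2500 / 0.021² ≈ 2177.78 → 2178.
Additional respondents: 2178 − 417 = 1761.

1761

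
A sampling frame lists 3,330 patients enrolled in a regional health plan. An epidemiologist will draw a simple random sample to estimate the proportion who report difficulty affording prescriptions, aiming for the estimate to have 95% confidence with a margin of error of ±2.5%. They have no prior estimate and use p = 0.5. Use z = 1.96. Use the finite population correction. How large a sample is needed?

1052

Unadjusted: n₀ = 1.96² × 0.50 × 0.50 / 0.025² ≈ 1536.64, so n₀ = 1537.
Finite population correction with N = 3,330: n = n₀ / (1 + (n₀−1)/N) = 1537 / (1 + 1536/3330) = 1537 / 1.4613 ≈ 1051.83.
Rounding up, n = 1052.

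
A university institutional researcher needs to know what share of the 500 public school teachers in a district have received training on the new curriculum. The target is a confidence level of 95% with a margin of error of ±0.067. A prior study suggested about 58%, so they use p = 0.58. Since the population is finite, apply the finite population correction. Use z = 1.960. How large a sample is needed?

148

Unadjusted: n₀ = 1.960² × 0.58 × 0.42 / 0.067² ≈ 208.47, so n₀ = 209.
Finite population correction with N = 500: n = n₀ / (1 + (n₀−1)/N) = 209 / (1 + 208/500) = 209 / 1.4160 ≈ 147.60.
Rounding up, n = 148.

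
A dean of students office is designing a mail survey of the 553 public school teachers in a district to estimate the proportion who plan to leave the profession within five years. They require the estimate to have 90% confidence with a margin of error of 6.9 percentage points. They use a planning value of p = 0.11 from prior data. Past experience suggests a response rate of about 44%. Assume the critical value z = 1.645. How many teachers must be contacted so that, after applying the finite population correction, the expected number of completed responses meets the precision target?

Completed interviews needed (unadjusted): n₀ = 1.645² × 0.0979 / 0.069² ≈ 55.64 → 56.
FPC for N = 553: n = 56 / (1 + 55/553) = 56 / 1.0995 ≈ 50.93 → 51.
At a 44% response rate, contacts needed = 51 / 0.44 ≈ 115.91 → 116.

116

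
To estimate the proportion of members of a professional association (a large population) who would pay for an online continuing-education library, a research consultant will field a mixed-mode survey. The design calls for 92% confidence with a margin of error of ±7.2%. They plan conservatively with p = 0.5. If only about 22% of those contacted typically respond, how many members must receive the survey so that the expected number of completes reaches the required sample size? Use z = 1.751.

673

Completed interviews needed: n₀ = 1.751² × 0.2500 / 0.072² ≈ 147.86 → 148.
At a 22% response rate, contacts needed = 148 / 0.22 ≈ 672.73 → 673.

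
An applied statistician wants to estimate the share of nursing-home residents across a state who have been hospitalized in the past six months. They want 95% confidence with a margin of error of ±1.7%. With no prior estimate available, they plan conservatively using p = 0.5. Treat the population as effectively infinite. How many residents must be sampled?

3324

For 95% confidence, z = 1.960.
With p = 0.5, p(1−p) = 0.25.
n = z²·p(1−p)/E² = 1.960² × 0.2500 / 0.017² = 3.8416 × 0.2500 / 0.000289 ≈ 3323.18.
Rounding up gives n = 3324.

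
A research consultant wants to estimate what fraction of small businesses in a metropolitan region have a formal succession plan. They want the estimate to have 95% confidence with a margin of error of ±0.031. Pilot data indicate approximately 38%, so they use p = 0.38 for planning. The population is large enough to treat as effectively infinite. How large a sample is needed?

942

For 95% confidence, z = 1.96.
With p = 0.38, p(1−p) = 0.2356.
n = z²·p(1−p)/E² = 1.96² × 0.2356 / 0.031² = 3.8416 × 0.2356 / 0.000961 ≈ 941.81.
Rounding up gives n = 942.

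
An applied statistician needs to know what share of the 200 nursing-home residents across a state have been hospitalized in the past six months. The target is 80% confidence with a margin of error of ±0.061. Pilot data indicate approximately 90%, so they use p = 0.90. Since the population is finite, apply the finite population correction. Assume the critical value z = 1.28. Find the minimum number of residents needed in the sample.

Unadjusted: n₀ = 1.28² × 0.90 × 0.10 / 0.061² ≈ 39.63, so n₀ = 40.
Finite population correction with N = 200: n = n₀ / (1 + (n₀−1)/N) = 40 / (1 + 39/200) = 40 / 1.1950 ≈ 33.47.
Rounding up, n = 34.

34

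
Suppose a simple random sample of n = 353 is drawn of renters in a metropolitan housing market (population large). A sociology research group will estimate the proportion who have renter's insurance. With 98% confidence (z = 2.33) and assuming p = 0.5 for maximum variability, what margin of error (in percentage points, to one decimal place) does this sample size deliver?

6.2

SE(p̂) = √[p(1−p)/n] = √[0.2500/353] = 0.02661.
E = z × SE = 2.33 × 0.02661 = 0.06201, or 6.2 percentage points.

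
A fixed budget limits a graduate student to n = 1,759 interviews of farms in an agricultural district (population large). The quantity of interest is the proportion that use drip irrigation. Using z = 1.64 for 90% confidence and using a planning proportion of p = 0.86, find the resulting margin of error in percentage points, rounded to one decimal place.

1.4

SE(p̂) = √[p(1−p)/n] = √[0.1204/1759] = 0.00827.
E = z × SE = 1.64 × 0.00827 = 0.01357, or 1.4 percentage points.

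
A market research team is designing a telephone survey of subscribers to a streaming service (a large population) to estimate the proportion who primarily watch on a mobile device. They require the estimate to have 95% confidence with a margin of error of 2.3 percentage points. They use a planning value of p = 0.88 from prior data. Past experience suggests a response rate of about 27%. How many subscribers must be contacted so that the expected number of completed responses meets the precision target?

2841

For 95% confidence, z = 1.96.
Completed interviews needed: n₀ = 1.96² × 0.1056 / 0.023² ≈ 766.87 → 767.
At a 27% response rate, contacts needed = 767 / 0.27 ≈ 2840.74 → 2841.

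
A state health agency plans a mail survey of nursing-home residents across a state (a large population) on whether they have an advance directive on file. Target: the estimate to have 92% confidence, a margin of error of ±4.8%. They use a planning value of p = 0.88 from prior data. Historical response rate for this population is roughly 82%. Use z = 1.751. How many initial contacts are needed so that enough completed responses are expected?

172

Completed interviews needed: n₀ = 1.751² × 0.1056 / 0.048² ≈ 140.53 → 141.
At an 82% response rate, contacts needed = 141 / 0.82 ≈ 171.95 → 172.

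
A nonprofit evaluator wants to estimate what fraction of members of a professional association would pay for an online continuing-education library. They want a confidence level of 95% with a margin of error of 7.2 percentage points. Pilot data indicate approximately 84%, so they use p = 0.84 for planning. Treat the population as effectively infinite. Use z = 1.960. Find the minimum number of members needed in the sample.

100

With p = 0.84, p(1−p) = 0.1344.
n = z²·p(1−p)/E² = 1.960² × 0.1344 / 0.072² = 3.8416 × 0.1344 / 0.005184 ≈ 99.60.
Rounding up gives n = 100.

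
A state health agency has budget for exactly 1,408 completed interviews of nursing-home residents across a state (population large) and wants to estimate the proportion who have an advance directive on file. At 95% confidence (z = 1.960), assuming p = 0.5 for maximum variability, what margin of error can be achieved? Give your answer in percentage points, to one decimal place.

SE(p̂) = √[p(1−p)/n] = √[0.2500/1408] = 0.01333.
E = z × SE = 1.960 × 0.01333 = 0.02612, or 2.6 percentage points.

2.6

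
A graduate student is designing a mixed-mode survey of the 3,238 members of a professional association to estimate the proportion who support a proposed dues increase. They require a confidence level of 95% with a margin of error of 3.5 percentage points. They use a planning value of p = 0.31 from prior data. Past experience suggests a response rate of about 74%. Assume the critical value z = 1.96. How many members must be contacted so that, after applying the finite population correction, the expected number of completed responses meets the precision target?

Completed interviews needed (unadjusted): n₀ = 1.96² × 0.2139 / 0.035² ≈ 670.79 → 671.
FPC for N = 3,238: n = 671 / (1 + 670/3238) = 671 / 1.2069 ≈ 555.96 → 556.
At a 74% response rate, contacts needed = 556 / 0.74 ≈ 751.35 → 752.

752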